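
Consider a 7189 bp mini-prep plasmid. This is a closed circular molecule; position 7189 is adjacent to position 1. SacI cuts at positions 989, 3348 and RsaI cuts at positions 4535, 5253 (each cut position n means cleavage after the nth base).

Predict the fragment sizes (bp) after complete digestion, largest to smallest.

Combined cut positions (sorted): 989, 3348, 4535, 5253.
Circular molecule, 4 cuts → 4 fragments:
  3348 − 989 = 2359 bp
  4535 − 3348 = 1187 bp
  5253 − 4535 = 718 bp
  wrap: 7189 − 5253 + 989 = 2925 bp
Sorted largest to smallest: 2925, 2359, 1187, 718 bp.

2925, 2359, 1187, 718 bp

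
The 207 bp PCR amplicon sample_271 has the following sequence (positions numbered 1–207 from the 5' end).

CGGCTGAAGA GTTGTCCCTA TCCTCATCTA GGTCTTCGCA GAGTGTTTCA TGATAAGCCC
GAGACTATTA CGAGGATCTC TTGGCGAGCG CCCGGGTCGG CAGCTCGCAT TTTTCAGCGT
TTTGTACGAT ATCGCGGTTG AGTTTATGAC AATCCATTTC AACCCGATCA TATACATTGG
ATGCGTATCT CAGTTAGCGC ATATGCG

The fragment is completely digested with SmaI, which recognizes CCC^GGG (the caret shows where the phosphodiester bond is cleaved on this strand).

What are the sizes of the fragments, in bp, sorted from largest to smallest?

The SmaI site (CCCGGG) starts at position 91.
SmaI cuts after base 3 of each site, so after position 93.
Linear molecule, 1 cut → 2 fragments:
  1–93 → 93 bp
  94–207 → 114 bp
Sorted largest to smallest: 114, 93 bp.

114, 93 bp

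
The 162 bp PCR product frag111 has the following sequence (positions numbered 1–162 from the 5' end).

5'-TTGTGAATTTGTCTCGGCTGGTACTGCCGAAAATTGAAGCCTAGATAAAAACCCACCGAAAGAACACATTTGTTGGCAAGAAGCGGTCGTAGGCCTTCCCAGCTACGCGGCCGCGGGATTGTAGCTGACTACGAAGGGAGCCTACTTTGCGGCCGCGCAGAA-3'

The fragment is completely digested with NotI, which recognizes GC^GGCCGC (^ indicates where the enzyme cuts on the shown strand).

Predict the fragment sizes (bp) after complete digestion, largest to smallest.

NotI sites (GCGGCCGC) start at positions 107, 149.
NotI cuts after base 2 of each site, so after positions 108, 150.
Linear molecule, 2 cuts → 3 fragments:
  1–108 → 108 bp
  109–150 → 42 bp
  151–162 → 12 bp
Sorted largest to smallest: 108, 42, 12 bp.

108, 42, 12 bp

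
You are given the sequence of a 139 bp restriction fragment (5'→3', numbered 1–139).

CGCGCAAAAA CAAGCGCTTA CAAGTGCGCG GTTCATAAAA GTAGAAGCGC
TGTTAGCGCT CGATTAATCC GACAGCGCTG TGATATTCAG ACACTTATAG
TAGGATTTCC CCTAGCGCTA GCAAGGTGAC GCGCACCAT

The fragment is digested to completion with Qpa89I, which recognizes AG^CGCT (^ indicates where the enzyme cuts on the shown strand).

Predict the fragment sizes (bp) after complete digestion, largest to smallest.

40, 33, 24, 19, 14, 9 bp

Qpa89I sites (AGCGCT) start at positions 13, 46, 55, 74, 114.
Qpa89I cuts after base 2 of each site, so after positions 14, 47, 56, 75, 115.
Linear molecule, 5 cuts → 6 fragments:
  1–14 → 14 bp
  15–47 → 33 bp
  48–56 → 9 bp
  57–75 → 19 bp
  76–115 → 40 bp
  116–139 → 24 bp
Sorted largest to smallest: 40, 33, 24, 19, 14, 9 bp.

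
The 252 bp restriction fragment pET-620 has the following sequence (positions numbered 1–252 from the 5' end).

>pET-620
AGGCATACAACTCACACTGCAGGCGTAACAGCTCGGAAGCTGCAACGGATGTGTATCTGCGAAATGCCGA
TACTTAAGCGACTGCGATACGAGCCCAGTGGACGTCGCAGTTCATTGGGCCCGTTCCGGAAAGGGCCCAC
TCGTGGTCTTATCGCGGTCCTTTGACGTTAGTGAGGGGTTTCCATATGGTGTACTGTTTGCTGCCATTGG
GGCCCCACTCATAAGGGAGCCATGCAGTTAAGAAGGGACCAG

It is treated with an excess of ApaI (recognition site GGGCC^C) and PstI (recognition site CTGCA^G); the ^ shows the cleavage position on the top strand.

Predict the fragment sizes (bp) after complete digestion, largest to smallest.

100, 77, 38, 21, 16 bp

ApaI sites (GGGCCC) start at positions 117, 133, 210.
ApaI cuts after base 5 of each site (before the last base), so after positions 121, 137, 214.
The PstI site (CTGCAG) starts at position 17.
PstI cuts after base 5 of each site (before the last base), so after position 21.
Combined cut positions: 21, 121, 137, 214.
Linear molecule, 4 cuts → 5 fragments:
  1–21 → 21 bp
  22–121 → 100 bp
  122–137 → 16 bp
  138–214 → 77 bp
  215–252 → 38 bp
Sorted largest to smallest: 100, 77, 38, 21, 16 bp.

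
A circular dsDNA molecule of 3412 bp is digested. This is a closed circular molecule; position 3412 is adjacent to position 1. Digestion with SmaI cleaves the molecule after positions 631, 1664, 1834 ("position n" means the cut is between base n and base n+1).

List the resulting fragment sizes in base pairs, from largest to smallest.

Circular molecule, 3 cuts → 3 fragments:
  1664 − 631 = 1033 bp
  1834 − 1664 = 170 bp
  wrap: 3412 − 1834 + 631 = 2209 bp
Sorted largest to smallest: 2209, 1033, 170 bp.

2209, 1033, 170 bp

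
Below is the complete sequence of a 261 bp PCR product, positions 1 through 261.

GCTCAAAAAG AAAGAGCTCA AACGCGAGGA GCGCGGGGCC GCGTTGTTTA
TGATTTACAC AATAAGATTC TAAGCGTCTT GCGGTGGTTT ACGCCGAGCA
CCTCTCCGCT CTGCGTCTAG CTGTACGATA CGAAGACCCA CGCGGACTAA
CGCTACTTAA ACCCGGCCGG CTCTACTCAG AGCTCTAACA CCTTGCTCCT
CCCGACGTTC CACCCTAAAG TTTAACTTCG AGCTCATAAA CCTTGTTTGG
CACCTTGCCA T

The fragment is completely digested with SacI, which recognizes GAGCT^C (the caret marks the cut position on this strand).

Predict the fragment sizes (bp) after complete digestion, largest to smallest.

166, 50, 27, 18 bp

SacI sites (GAGCTC) start at positions 14, 180, 230.
SacI cuts after base 5 of each site (before the last base), so after positions 18, 184, 234.
Linear molecule, 3 cuts → 4 fragments:
  1–18 → 18 bp
  19–184 → 166 bp
  185–234 → 50 bp
  235–261 → 27 bp
Sorted largest to smallest: 166, 50, 27, 18 bp.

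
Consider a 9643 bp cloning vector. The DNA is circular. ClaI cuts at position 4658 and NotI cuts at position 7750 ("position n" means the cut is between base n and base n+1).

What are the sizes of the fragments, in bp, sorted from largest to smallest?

Combined cut positions (sorted): 4658, 7750.
Circular molecule, 2 cuts → 2 fragments:
  7750 − 4658 = 3092 bp
  wrap: 9643 − 7750 + 4658 = 6551 bp
Sorted largest to smallest: 6551, 3092 bp.

6551, 3092 bp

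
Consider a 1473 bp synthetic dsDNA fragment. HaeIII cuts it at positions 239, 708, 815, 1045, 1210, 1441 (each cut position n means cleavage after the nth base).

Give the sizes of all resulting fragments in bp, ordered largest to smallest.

Linear molecule, 6 cuts → 7 fragments:
  239 − 0 = 239 bp
  708 − 239 = 469 bp
  815 − 708 = 107 bp
  1045 − 815 = 230 bp
  1210 − 1045 = 165 bp
  1441 − 1210 = 231 bp
  1473 − 1441 = 32 bp
Sorted largest to smallest: 469, 239, 231, 230, 165, 107, 32 bp.

469, 239, 231, 230, 165, 107, 32 bp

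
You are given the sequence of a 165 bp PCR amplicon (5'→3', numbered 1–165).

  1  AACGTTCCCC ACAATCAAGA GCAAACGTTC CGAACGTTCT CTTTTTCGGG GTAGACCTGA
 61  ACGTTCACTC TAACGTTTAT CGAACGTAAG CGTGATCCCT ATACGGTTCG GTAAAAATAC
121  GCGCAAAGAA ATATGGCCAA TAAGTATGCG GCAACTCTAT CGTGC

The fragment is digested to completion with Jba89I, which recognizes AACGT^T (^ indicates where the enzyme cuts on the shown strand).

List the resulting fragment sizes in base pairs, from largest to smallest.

89, 27, 23, 12, 9, 5 bp

Jba89I sites (AACGTT) start at positions 1, 24, 33, 60, 72.
Jba89I cuts after base 5 of each site (before the last base), so after positions 5, 28, 37, 64, 76.
Linear molecule, 5 cuts → 6 fragments:
  1–5 → 5 bp
  6–28 → 23 bp
  29–37 → 9 bp
  38–64 → 27 bp
  65–76 → 12 bp
  77–165 → 89 bp
Sorted largest to smallest: 89, 27, 23, 12, 9, 5 bp.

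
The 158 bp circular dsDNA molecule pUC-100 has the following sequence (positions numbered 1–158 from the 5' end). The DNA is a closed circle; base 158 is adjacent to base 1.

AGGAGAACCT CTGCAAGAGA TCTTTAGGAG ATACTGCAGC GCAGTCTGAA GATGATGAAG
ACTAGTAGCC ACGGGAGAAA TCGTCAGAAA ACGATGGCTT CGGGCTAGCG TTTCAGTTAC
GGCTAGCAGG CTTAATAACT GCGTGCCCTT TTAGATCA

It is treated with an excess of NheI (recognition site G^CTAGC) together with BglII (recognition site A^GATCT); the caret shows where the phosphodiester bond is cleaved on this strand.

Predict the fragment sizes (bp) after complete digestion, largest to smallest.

NheI sites (GCTAGC) start at positions 104, 122.
NheI cuts after the first base of each site, so after positions 104, 122.
The BglII site (AGATCT) starts at position 18.
BglII cuts after the first base of each site, so after position 18.
Combined cut positions: 18, 104, 122.
Circular molecule, 3 cuts → 3 fragments:
  19–104 → 86 bp
  105–122 → 18 bp
  123–158 then 1–18 → 36 + 18 = 54 bp
Sorted largest to smallest: 86, 54, 18 bp.

86, 54, 18 bp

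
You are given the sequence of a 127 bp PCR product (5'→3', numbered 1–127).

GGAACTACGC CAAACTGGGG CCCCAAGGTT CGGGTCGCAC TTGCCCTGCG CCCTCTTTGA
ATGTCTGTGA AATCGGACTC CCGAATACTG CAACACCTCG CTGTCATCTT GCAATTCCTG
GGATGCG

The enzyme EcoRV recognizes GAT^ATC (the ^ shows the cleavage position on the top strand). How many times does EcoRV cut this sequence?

No occurrence of GATATC is present in the sequence.
EcoRV does not cut: 0 sites.

0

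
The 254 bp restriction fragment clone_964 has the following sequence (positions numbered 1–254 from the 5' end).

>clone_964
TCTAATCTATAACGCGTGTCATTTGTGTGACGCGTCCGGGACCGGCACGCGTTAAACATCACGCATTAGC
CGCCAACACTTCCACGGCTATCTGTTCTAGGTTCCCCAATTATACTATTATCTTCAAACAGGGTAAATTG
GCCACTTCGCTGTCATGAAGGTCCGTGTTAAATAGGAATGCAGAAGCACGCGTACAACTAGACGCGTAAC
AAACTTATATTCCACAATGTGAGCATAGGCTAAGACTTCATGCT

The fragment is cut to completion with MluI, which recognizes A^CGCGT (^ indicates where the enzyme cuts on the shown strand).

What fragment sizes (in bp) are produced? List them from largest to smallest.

MluI sites (ACGCGT) start at positions 12, 30, 47, 188, 202.
MluI cuts after the first base of each site, so after positions 12, 30, 47, 188, 202.
Linear molecule, 5 cuts → 6 fragments:
  1–12 → 12 bp
  13–30 → 18 bp
  31–47 → 17 bp
  48–188 → 141 bp
  189–202 → 14 bp
  203–254 → 52 bp
Sorted largest to smallest: 141, 52, 18, 17, 14, 12 bp.

141, 52, 18, 17, 14, 12 bp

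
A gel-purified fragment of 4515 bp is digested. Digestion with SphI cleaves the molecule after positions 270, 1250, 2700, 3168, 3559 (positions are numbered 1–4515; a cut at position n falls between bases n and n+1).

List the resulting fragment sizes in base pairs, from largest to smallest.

Linear molecule, 5 cuts → 6 fragments:
  270 − 0 = 270 bp
  1250 − 270 = 980 bp
  2700 − 1250 = 1450 bp
  3168 − 2700 = 468 bp
  3559 − 3168 = 391 bp
  4515 − 3559 = 956 bp
Sorted largest to smallest: 1450, 980, 956, 468, 391, 270 bp.

1450, 980, 956, 468, 391, 270 bp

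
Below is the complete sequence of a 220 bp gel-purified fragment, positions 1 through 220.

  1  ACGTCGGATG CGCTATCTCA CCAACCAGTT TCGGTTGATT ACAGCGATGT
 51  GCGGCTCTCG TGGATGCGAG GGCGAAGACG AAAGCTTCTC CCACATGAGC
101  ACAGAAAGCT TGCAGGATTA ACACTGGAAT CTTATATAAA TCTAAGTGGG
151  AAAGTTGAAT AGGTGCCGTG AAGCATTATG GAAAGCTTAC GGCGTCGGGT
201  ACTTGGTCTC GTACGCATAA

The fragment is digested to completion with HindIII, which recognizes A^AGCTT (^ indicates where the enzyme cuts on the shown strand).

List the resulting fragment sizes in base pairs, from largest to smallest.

HindIII sites (AAGCTT) start at positions 82, 106, 183.
HindIII cuts after the first base of each site, so after positions 82, 106, 183.
Linear molecule, 3 cuts → 4 fragments:
  1–82 → 82 bp
  83–106 → 24 bp
  107–183 → 77 bp
  184–220 → 37 bp
Sorted largest to smallest: 82, 77, 37, 24 bp.

82, 77, 37, 24 bp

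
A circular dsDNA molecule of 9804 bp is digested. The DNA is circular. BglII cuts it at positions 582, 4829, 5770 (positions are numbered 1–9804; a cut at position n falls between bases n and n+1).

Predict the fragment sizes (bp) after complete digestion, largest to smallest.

4616, 4247, 941 bp

Circular molecule, 3 cuts → 3 fragments:
  4829 − 582 = 4247 bp
  5770 − 4829 = 941 bp
  wrap: 9804 − 5770 + 582 = 4616 bp
Sorted largest to smallest: 4616, 4247, 941 bp.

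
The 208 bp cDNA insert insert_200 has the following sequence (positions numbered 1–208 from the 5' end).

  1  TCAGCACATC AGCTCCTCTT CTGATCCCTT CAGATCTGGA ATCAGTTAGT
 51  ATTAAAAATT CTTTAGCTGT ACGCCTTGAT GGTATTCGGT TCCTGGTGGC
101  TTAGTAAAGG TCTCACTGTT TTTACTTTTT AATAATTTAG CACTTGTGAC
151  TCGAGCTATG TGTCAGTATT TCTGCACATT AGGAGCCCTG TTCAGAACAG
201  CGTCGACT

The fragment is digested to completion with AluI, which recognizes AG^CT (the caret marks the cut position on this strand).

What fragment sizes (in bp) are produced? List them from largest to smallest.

AluI sites (AGCT) start at positions 11, 65, 154.
AluI cuts after base 2 of each site, so after positions 12, 66, 155.
Linear molecule, 3 cuts → 4 fragments:
  1–12 → 12 bp
  13–66 → 54 bp
  67–155 → 89 bp
  156–208 → 53 bp
Sorted largest to smallest: 89, 54, 53, 12 bp.

89, 54, 53, 12 bp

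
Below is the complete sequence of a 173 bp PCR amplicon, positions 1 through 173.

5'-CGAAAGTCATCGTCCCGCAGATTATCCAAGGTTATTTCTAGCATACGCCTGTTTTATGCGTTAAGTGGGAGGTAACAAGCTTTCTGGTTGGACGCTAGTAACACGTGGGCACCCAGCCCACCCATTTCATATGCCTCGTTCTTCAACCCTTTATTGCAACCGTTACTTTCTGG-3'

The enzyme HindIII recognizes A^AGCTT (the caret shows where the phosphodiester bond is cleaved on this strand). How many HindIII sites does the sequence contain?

AAGCTT occurs starting at position 77.
HindIII cuts at 1 site.

1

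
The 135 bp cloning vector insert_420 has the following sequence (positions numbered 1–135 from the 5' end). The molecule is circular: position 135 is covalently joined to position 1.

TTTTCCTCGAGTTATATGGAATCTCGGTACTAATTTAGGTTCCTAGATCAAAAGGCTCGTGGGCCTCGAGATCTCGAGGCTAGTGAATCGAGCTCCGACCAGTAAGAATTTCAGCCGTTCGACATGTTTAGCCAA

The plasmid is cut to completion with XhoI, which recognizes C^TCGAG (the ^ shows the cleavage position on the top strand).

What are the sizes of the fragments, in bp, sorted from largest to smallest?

XhoI sites (CTCGAG) start at positions 6, 65, 73.
XhoI cuts after the first base of each site, so after positions 6, 65, 73.
Circular molecule, 3 cuts → 3 fragments:
  7–65 → 59 bp
  66–73 → 8 bp
  74–135 then 1–6 → 62 + 6 = 68 bp
Sorted largest to smallest: 68, 59, 8 bp.

68, 59, 8 bp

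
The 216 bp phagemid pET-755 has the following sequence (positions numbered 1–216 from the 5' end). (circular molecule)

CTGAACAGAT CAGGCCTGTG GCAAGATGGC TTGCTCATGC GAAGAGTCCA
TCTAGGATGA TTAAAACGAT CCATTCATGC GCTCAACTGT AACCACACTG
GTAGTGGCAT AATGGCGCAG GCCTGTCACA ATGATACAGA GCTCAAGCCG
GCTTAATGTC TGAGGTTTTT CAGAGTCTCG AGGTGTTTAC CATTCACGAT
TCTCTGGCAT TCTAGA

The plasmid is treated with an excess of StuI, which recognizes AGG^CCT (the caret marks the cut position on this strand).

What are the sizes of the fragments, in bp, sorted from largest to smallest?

StuI sites (AGGCCT) start at positions 12, 119.
StuI cuts after base 3 of each site, so after positions 14, 121.
Circular molecule, 2 cuts → 2 fragments:
  15–121 → 107 bp
  122–216 then 1–14 → 95 + 14 = 109 bp
Sorted largest to smallest: 109, 107 bp.

109, 107 bp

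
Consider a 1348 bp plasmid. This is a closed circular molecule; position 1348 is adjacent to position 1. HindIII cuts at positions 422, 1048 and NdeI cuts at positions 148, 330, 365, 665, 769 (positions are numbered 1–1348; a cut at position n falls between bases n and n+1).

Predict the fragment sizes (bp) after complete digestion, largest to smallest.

Combined cut positions (sorted): 148, 330, 365, 422, 665, 769, 1048.
Circular molecule, 7 cuts → 7 fragments:
  330 − 148 = 182 bp
  365 − 330 = 35 bp
  422 − 365 = 57 bp
  665 − 422 = 243 bp
  769 − 665 = 104 bp
  1048 − 769 = 279 bp
  wrap: 1348 − 1048 + 148 = 448 bp
Sorted largest to smallest: 448, 279, 243, 182, 104, 57, 35 bp.

448, 279, 243, 182, 104, 57, 35 bp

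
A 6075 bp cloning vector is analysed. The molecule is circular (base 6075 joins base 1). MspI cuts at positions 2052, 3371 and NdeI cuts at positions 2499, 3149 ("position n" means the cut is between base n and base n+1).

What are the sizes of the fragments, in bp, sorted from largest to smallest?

4756, 650, 447, 222 bp

Combined cut positions (sorted): 2052, 2499, 3149, 3371.
Circular molecule, 4 cuts → 4 fragments:
  2499 − 2052 = 447 bp
  3149 − 2499 = 650 bp
  3371 − 3149 = 222 bp
  wrap: 6075 − 3371 + 2052 = 4756 bp
Sorted largest to smallest: 4756, 650, 447, 222 bp.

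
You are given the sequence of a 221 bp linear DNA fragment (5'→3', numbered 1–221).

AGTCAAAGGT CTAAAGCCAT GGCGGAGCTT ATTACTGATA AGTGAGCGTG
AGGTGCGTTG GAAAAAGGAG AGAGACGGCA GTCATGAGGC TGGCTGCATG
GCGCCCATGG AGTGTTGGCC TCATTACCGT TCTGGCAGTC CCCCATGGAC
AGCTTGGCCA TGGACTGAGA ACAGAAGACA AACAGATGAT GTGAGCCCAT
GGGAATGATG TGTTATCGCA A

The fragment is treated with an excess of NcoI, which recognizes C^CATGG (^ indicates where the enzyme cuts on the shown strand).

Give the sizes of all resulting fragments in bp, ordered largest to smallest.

NcoI sites (CCATGG) start at positions 17, 105, 143, 158, 197.
NcoI cuts after the first base of each site, so after positions 17, 105, 143, 158, 197.
Linear molecule, 5 cuts → 6 fragments:
  1–17 → 17 bp
  18–105 → 88 bp
  106–143 → 38 bp
  144–158 → 15 bp
  159–197 → 39 bp
  198–221 → 24 bp
Sorted largest to smallest: 88, 39, 38, 24, 17, 15 bp.

88, 39, 38, 24, 17, 15 bp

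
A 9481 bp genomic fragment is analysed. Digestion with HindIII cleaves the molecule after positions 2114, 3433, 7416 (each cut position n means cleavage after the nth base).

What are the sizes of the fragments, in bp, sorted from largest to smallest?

3983, 2114, 2065, 1319 bp

Linear molecule, 3 cuts → 4 fragments:
  2114 − 0 = 2114 bp
  3433 − 2114 = 1319 bp
  7416 − 3433 = 3983 bp
  9481 − 7416 = 2065 bp
Sorted largest to smallest: 3983, 2114, 2065, 1319 bp.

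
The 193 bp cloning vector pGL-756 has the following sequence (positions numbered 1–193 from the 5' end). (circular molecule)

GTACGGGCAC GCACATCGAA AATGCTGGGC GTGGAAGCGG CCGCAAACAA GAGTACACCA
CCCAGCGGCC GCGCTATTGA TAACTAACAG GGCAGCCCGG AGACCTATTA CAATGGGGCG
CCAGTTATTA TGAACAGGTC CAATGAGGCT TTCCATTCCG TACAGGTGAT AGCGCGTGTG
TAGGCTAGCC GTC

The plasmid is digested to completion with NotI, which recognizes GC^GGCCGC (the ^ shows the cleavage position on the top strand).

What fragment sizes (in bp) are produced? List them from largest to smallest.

165, 28 bp

NotI sites (GCGGCCGC) start at positions 37, 65.
NotI cuts after base 2 of each site, so after positions 38, 66.
Circular molecule, 2 cuts → 2 fragments:
  39–66 → 28 bp
  67–193 then 1–38 → 127 + 38 = 165 bp
Sorted largest to smallest: 165, 28 bp.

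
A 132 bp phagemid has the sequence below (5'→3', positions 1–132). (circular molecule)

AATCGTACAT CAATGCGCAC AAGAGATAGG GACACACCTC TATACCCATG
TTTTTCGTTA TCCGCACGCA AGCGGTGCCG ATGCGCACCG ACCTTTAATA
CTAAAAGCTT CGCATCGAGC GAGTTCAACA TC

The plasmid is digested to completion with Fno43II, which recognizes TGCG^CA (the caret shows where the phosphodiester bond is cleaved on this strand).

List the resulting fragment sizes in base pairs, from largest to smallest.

68, 64 bp

Fno43II sites (TGCGCA) start at positions 14, 82.
Fno43II cuts after base 4 of each site, so after positions 17, 85.
Circular molecule, 2 cuts → 2 fragments:
  18–85 → 68 bp
  86–132 then 1–17 → 47 + 17 = 64 bp
Sorted largest to smallest: 68, 64 bp.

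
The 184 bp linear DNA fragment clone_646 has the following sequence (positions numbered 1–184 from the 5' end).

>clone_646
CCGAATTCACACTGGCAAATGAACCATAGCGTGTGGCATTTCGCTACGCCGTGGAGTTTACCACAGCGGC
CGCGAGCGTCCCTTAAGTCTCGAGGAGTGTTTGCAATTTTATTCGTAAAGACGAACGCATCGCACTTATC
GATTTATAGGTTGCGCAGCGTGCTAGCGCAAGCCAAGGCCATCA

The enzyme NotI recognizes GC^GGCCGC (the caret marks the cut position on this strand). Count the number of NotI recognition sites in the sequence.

1

GCGGCCGC occurs starting at position 66.
NotI cuts at 1 site.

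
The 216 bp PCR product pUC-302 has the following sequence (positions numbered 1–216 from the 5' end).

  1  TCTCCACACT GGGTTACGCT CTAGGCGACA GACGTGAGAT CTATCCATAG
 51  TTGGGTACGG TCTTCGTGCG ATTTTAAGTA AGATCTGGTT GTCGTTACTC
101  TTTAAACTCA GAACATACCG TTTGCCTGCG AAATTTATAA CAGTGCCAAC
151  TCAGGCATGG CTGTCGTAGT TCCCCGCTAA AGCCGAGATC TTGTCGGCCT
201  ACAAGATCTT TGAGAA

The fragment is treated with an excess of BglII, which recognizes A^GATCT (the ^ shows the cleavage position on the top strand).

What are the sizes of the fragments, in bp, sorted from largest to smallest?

BglII sites (AGATCT) start at positions 37, 81, 186, 204.
BglII cuts after the first base of each site, so after positions 37, 81, 186, 204.
Linear molecule, 4 cuts → 5 fragments:
  1–37 → 37 bp
  38–81 → 44 bp
  82–186 → 105 bp
  187–204 → 18 bp
  205–216 → 12 bp
Sorted largest to smallest: 105, 44, 37, 18, 12 bp.

105, 44, 37, 18, 12 bp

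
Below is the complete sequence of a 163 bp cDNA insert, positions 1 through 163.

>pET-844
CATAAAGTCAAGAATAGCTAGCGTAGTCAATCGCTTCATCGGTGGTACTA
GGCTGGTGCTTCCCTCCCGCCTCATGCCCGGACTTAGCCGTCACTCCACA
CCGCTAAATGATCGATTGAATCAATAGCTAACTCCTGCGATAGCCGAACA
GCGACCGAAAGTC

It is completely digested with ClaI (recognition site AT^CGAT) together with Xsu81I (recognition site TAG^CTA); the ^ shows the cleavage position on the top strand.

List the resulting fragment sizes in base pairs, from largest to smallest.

95, 36, 17, 15 bp

The ClaI site (ATCGAT) starts at position 111.
ClaI cuts after base 2 of each site, so after position 112.
Xsu81I sites (TAGCTA) start at positions 15, 125.
Xsu81I cuts after base 3 of each site, so after positions 17, 127.
Combined cut positions: 17, 112, 127.
Linear molecule, 3 cuts → 4 fragments:
  1–17 → 17 bp
  18–112 → 95 bp
  113–127 → 15 bp
  128–163 → 36 bp
Sorted largest to smallest: 95, 36, 17, 15 bp.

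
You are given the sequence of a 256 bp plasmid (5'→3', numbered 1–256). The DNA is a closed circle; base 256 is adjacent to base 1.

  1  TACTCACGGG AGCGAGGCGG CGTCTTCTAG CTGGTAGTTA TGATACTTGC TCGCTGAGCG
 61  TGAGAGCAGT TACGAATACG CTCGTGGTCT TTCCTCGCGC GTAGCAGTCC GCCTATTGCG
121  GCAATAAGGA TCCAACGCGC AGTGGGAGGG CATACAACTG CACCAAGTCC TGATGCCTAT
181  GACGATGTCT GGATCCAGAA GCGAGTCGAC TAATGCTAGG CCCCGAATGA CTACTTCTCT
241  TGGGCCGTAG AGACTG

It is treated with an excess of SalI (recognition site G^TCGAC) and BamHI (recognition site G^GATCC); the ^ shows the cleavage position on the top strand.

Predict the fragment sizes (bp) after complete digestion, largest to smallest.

The SalI site (GTCGAC) starts at position 205.
SalI cuts after the first base of each site, so after position 205.
BamHI sites (GGATCC) start at positions 128, 191.
BamHI cuts after the first base of each site, so after positions 128, 191.
Combined cut positions: 128, 191, 205.
Circular molecule, 3 cuts → 3 fragments:
  129–191 → 63 bp
  192–205 → 14 bp
  206–256 then 1–128 → 51 + 128 = 179 bp
Sorted largest to smallest: 179, 63, 14 bp.

179, 63, 14 bp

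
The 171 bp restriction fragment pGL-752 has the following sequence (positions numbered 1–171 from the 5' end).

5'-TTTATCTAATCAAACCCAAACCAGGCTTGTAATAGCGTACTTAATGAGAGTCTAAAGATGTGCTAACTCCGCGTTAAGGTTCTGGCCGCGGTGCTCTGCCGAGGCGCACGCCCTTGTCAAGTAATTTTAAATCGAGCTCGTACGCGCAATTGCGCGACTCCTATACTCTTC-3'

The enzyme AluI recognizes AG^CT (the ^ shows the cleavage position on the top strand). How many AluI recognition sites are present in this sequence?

1

AGCT occurs starting at position 135.
AluI cuts at 1 site.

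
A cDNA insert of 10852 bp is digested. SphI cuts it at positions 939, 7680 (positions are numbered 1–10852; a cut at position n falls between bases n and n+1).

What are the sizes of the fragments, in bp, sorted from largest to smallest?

6741, 3172, 939 bp

Linear molecule, 2 cuts → 3 fragments:
  939 − 0 = 939 bp
  7680 − 939 = 6741 bp
  10852 − 7680 = 3172 bp
Sorted largest to smallest: 6741, 3172, 939 bp.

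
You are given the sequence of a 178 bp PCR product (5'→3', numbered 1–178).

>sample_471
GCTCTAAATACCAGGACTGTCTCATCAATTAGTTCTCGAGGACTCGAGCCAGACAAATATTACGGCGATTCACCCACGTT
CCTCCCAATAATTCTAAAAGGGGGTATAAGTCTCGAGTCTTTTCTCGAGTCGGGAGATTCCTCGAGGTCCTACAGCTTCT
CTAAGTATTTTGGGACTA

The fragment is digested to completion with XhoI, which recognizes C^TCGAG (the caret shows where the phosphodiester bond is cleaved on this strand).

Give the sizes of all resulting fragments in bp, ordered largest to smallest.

XhoI sites (CTCGAG) start at positions 35, 43, 112, 124, 141.
XhoI cuts after the first base of each site, so after positions 35, 43, 112, 124, 141.
Linear molecule, 5 cuts → 6 fragments:
  1–35 → 35 bp
  36–43 → 8 bp
  44–112 → 69 bp
  113–124 → 12 bp
  125–141 → 17 bp
  142–178 → 37 bp
Sorted largest to smallest: 69, 37, 35, 17, 12, 8 bp.

69, 37, 35, 17, 12, 8 bp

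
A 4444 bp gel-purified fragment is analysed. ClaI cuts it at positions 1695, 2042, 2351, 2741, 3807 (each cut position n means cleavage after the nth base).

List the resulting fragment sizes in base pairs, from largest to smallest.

Linear molecule, 5 cuts → 6 fragments:
  1695 − 0 = 1695 bp
  2042 − 1695 = 347 bp
  2351 − 2042 = 309 bp
  2741 − 2351 = 390 bp
  3807 − 2741 = 1066 bp
  4444 − 3807 = 637 bp
Sorted largest to smallest: 1695, 1066, 637, 390, 347, 309 bp.

1695, 1066, 637, 390, 347, 309 bp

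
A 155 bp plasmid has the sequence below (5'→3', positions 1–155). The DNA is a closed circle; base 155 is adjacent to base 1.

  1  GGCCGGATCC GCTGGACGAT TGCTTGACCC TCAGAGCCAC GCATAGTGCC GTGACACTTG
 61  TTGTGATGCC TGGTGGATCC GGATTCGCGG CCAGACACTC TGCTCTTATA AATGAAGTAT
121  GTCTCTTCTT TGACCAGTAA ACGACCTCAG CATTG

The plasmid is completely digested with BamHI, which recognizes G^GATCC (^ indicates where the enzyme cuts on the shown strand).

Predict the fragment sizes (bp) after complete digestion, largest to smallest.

BamHI sites (GGATCC) start at positions 5, 75.
BamHI cuts after the first base of each site, so after positions 5, 75.
Circular molecule, 2 cuts → 2 fragments:
  6–75 → 70 bp
  76–155 then 1–5 → 80 + 5 = 85 bp
Sorted largest to smallest: 85, 70 bp.

85, 70 bp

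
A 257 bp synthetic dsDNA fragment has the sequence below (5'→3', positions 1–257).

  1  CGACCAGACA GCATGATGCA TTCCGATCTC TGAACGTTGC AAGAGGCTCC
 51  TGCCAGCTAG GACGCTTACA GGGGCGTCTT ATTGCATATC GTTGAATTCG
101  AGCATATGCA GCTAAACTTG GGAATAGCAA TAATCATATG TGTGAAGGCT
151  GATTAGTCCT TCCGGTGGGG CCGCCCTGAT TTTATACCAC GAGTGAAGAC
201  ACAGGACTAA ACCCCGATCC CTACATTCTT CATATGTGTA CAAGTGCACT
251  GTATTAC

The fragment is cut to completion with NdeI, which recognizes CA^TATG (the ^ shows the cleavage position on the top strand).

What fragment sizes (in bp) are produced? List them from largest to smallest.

NdeI sites (CATATG) start at positions 103, 135, 231.
NdeI cuts after base 2 of each site, so after positions 104, 136, 232.
Linear molecule, 3 cuts → 4 fragments:
  1–104 → 104 bp
  105–136 → 32 bp
  137–232 → 96 bp
  233–257 → 25 bp
Sorted largest to smallest: 104, 96, 32, 25 bp.

104, 96, 32, 25 bp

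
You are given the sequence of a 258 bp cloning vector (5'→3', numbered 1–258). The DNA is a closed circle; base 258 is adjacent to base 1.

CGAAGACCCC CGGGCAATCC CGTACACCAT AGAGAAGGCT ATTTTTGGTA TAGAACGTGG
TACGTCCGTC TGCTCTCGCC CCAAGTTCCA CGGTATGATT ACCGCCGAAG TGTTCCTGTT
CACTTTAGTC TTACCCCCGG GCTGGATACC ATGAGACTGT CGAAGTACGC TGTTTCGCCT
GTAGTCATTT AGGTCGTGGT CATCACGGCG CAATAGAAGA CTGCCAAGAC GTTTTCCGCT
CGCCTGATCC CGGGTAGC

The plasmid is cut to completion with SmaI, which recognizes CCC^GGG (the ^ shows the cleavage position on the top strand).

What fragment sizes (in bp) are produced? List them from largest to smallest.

SmaI sites (CCCGGG) start at positions 9, 136, 249.
SmaI cuts after base 3 of each site, so after positions 11, 138, 251.
Circular molecule, 3 cuts → 3 fragments:
  12–138 → 127 bp
  139–251 → 113 bp
  252–258 then 1–11 → 7 + 11 = 18 bp
Sorted largest to smallest: 127, 113, 18 bp.

127, 113, 18 bp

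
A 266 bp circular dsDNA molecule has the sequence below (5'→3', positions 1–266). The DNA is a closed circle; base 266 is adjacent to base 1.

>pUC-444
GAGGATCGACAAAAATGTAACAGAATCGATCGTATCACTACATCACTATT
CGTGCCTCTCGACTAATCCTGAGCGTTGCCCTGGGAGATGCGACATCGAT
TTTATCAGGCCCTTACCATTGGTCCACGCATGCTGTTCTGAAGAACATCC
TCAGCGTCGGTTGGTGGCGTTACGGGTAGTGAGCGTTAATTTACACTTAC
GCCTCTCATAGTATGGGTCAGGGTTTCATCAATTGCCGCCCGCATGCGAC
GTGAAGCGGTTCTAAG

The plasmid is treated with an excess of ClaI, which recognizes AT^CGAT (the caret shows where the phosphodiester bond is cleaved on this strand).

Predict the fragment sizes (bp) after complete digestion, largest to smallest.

ClaI sites (ATCGAT) start at positions 25, 95.
ClaI cuts after base 2 of each site, so after positions 26, 96.
Circular molecule, 2 cuts → 2 fragments:
  27–96 → 70 bp
  97–266 then 1–26 → 170 + 26 = 196 bp
Sorted largest to smallest: 196, 70 bp.

196, 70 bp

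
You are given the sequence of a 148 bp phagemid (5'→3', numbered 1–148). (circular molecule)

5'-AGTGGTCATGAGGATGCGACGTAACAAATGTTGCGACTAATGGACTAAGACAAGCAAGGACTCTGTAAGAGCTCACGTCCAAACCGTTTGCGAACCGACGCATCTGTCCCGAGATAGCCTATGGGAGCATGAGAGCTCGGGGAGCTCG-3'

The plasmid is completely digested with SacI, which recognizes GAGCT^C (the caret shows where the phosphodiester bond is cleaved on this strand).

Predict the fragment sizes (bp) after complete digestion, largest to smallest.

SacI sites (GAGCTC) start at positions 69, 133, 142.
SacI cuts after base 5 of each site (before the last base), so after positions 73, 137, 146.
Circular molecule, 3 cuts → 3 fragments:
  74–137 → 64 bp
  138–146 → 9 bp
  147–148 then 1–73 → 2 + 73 = 75 bp
Sorted largest to smallest: 75, 64, 9 bp.

75, 64, 9 bp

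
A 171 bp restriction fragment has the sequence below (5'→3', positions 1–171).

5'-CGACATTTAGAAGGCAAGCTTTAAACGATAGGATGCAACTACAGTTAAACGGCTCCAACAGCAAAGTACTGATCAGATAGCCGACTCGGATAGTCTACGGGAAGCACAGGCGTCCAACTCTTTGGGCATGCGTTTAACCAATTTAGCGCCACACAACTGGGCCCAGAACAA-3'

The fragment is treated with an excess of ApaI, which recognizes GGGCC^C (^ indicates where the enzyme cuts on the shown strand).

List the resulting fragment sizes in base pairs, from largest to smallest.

163, 8 bp

The ApaI site (GGGCCC) starts at position 159.
ApaI cuts after base 5 of each site (before the last base), so after position 163.
Linear molecule, 1 cut → 2 fragments:
  1–163 → 163 bp
  164–171 → 8 bp
Sorted largest to smallest: 163, 8 bp.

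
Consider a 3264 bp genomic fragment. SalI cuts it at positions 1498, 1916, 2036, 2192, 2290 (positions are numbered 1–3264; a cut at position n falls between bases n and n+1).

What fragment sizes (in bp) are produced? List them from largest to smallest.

Linear molecule, 5 cuts → 6 fragments:
  1498 − 0 = 1498 bp
  1916 − 1498 = 418 bp
  2036 − 1916 = 120 bp
  2192 − 2036 = 156 bp
  2290 − 2192 = 98 bp
  3264 − 2290 = 974 bp
Sorted largest to smallest: 1498, 974, 418, 156, 120, 98 bp.

1498, 974, 418, 156, 120, 98 bp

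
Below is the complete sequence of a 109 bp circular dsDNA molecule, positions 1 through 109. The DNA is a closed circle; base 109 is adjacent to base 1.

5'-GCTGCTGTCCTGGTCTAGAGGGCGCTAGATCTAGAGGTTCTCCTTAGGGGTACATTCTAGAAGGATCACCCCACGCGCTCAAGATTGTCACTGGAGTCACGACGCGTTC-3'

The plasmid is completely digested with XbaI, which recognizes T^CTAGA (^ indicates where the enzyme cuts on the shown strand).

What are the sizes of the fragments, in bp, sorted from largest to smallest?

67, 26, 16 bp

XbaI sites (TCTAGA) start at positions 14, 30, 56.
XbaI cuts after the first base of each site, so after positions 14, 30, 56.
Circular molecule, 3 cuts → 3 fragments:
  15–30 → 16 bp
  31–56 → 26 bp
  57–109 then 1–14 → 53 + 14 = 67 bp
Sorted largest to smallest: 67, 26, 16 bp.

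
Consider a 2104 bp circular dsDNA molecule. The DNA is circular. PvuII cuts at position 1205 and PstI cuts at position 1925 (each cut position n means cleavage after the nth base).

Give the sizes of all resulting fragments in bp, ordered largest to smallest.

1384, 720 bp

Combined cut positions (sorted): 1205, 1925.
Circular molecule, 2 cuts → 2 fragments:
  1925 − 1205 = 720 bp
  wrap: 2104 − 1925 + 1205 = 1384 bp
Sorted largest to smallest: 1384, 720 bp.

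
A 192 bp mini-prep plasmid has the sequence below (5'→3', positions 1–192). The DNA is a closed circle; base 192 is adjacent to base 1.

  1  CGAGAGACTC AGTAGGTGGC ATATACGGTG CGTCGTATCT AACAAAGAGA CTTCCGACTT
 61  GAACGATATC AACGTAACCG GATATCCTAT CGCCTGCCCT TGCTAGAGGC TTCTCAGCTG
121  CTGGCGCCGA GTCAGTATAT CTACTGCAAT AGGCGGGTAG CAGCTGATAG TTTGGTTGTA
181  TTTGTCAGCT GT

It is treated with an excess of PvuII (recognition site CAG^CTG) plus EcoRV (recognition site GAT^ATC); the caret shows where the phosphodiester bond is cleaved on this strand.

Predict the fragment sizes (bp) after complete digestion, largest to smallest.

71, 46, 34, 25, 16 bp

PvuII sites (CAGCTG) start at positions 115, 161, 186.
PvuII cuts after base 3 of each site, so after positions 117, 163, 188.
EcoRV sites (GATATC) start at positions 65, 81.
EcoRV cuts after base 3 of each site, so after positions 67, 83.
Combined cut positions: 67, 83, 117, 163, 188.
Circular molecule, 5 cuts → 5 fragments:
  68–83 → 16 bp
  84–117 → 34 bp
  118–163 → 46 bp
  164–188 → 25 bp
  189–192 then 1–67 → 4 + 67 = 71 bp
Sorted largest to smallest: 71, 46, 34, 25, 16 bp.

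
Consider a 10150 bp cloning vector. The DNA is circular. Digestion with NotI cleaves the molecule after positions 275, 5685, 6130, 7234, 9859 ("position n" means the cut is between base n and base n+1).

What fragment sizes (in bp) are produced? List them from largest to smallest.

5410, 2625, 1104, 566, 445 bp

Circular molecule, 5 cuts → 5 fragments:
  5685 − 275 = 5410 bp
  6130 − 5685 = 445 bp
  7234 − 6130 = 1104 bp
  9859 − 7234 = 2625 bp
  wrap: 10150 − 9859 + 275 = 566 bp
Sorted largest to smallest: 5410, 2625, 1104, 566, 445 bp.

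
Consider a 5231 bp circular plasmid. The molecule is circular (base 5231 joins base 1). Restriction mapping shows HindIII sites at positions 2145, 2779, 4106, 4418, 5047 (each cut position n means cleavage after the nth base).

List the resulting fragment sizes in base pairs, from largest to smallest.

2329, 1327, 634, 629, 312 bp

Circular molecule, 5 cuts → 5 fragments:
  2779 − 2145 = 634 bp
  4106 − 2779 = 1327 bp
  4418 − 4106 = 312 bp
  5047 − 4418 = 629 bp
  wrap: 5231 − 5047 + 2145 = 2329 bp
Sorted largest to smallest: 2329, 1327, 634, 629, 312 bp.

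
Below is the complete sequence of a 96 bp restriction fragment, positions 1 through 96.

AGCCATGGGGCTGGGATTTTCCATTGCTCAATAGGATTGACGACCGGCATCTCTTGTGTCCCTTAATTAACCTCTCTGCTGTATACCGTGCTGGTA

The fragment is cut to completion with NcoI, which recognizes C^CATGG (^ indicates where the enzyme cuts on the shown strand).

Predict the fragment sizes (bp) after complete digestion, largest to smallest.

93, 3 bp

The NcoI site (CCATGG) starts at position 3.
NcoI cuts after the first base of each site, so after position 3.
Linear molecule, 1 cut → 2 fragments:
  1–3 → 3 bp
  4–96 → 93 bp
Sorted largest to smallest: 93, 3 bp.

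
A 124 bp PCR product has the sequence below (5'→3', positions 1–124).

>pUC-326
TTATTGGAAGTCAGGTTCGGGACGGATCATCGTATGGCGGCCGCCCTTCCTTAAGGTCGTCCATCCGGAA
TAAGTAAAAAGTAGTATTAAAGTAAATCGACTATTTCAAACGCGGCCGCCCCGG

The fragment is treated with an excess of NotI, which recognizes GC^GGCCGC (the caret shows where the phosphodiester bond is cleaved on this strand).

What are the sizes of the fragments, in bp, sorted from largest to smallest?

NotI sites (GCGGCCGC) start at positions 37, 112.
NotI cuts after base 2 of each site, so after positions 38, 113.
Linear molecule, 2 cuts → 3 fragments:
  1–38 → 38 bp
  39–113 → 75 bp
  114–124 → 11 bp
Sorted largest to smallest: 75, 38, 11 bp.

75, 38, 11 bp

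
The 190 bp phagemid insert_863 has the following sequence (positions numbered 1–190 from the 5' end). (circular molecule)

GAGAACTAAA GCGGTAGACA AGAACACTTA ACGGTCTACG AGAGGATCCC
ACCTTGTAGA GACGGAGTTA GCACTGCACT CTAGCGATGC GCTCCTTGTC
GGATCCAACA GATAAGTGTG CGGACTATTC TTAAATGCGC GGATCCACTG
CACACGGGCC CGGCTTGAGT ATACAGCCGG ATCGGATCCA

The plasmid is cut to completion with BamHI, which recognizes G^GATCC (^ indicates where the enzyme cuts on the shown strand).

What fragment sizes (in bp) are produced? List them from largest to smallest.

57, 50, 43, 40 bp

BamHI sites (GGATCC) start at positions 44, 101, 141, 184.
BamHI cuts after the first base of each site, so after positions 44, 101, 141, 184.
Circular molecule, 4 cuts → 4 fragments:
  45–101 → 57 bp
  102–141 → 40 bp
  142–184 → 43 bp
  185–190 then 1–44 → 6 + 44 = 50 bp
Sorted largest to smallest: 57, 50, 43, 40 bp.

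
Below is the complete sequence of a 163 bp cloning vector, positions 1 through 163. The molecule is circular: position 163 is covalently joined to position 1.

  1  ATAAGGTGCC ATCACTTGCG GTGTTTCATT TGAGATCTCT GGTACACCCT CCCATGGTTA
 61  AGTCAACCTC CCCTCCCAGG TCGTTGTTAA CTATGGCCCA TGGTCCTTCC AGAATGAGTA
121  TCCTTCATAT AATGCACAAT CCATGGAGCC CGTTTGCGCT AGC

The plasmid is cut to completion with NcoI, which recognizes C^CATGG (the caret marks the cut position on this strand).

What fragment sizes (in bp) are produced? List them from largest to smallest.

NcoI sites (CCATGG) start at positions 52, 98, 141.
NcoI cuts after the first base of each site, so after positions 52, 98, 141.
Circular molecule, 3 cuts → 3 fragments:
  53–98 → 46 bp
  99–141 → 43 bp
  142–163 then 1–52 → 22 + 52 = 74 bp
Sorted largest to smallest: 74, 46, 43 bp.

74, 46, 43 bp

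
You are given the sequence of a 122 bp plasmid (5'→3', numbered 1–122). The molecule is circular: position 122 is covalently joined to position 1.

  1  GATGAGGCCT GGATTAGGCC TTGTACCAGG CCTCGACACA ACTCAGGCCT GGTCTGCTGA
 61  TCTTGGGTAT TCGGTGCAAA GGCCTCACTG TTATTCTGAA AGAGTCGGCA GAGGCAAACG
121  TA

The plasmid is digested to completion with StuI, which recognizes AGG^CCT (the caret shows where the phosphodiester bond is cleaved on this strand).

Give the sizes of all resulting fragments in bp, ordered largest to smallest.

47, 35, 17, 12, 11 bp

StuI sites (AGGCCT) start at positions 5, 16, 28, 45, 80.
StuI cuts after base 3 of each site, so after positions 7, 18, 30, 47, 82.
Circular molecule, 5 cuts → 5 fragments:
  8–18 → 11 bp
  19–30 → 12 bp
  31–47 → 17 bp
  48–82 → 35 bp
  83–122 then 1–7 → 40 + 7 = 47 bp
Sorted largest to smallest: 47, 35, 17, 12, 11 bp.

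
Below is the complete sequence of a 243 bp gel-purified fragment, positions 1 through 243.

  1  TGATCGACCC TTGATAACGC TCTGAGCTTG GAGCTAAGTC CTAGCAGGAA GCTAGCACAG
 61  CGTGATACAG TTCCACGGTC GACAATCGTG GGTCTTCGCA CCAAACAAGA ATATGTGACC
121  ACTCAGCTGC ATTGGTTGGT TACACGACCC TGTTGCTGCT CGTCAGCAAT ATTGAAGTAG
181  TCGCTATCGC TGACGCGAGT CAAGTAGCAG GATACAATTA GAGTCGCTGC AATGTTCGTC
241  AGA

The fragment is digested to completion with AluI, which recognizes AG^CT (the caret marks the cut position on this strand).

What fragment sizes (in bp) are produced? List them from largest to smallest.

AluI sites (AGCT) start at positions 25, 32, 50, 125.
AluI cuts after base 2 of each site, so after positions 26, 33, 51, 126.
Linear molecule, 4 cuts → 5 fragments:
  1–26 → 26 bp
  27–33 → 7 bp
  34–51 → 18 bp
  52–126 → 75 bp
  127–243 → 117 bp
Sorted largest to smallest: 117, 75, 26, 18, 7 bp.

117, 75, 26, 18, 7 bp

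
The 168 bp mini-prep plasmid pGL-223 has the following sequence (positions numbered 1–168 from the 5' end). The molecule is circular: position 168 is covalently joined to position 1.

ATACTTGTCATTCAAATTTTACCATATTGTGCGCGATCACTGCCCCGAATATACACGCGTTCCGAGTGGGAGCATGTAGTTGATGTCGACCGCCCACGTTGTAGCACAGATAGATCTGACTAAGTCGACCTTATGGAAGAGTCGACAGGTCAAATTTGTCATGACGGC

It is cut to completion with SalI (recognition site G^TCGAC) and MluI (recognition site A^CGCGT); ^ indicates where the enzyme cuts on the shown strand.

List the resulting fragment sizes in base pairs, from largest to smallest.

82, 39, 30, 17 bp

SalI sites (GTCGAC) start at positions 85, 124, 141.
SalI cuts after the first base of each site, so after positions 85, 124, 141.
The MluI site (ACGCGT) starts at position 55.
MluI cuts after the first base of each site, so after position 55.
Combined cut positions: 55, 85, 124, 141.
Circular molecule, 4 cuts → 4 fragments:
  56–85 → 30 bp
  86–124 → 39 bp
  125–141 → 17 bp
  142–168 then 1–55 → 27 + 55 = 82 bp
Sorted largest to smallest: 82, 39, 30, 17 bp.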